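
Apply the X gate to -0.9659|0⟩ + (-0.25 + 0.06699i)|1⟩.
(-0.25 + 0.06699i)|0⟩ - 0.9659|1⟩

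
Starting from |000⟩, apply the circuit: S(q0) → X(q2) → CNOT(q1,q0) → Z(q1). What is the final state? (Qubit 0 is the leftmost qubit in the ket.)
|001⟩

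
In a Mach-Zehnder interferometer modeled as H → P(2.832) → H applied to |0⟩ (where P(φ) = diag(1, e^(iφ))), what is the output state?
(0.02377 + 0.1523i)|0⟩ + (0.9762 - 0.1523i)|1⟩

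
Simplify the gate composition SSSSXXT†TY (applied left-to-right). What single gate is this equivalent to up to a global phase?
Y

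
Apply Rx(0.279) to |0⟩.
0.9903|0⟩ - 0.139i|1⟩

Rx(0.279) = [[cos(θ/2), −i·sin(θ/2)], [−i·sin(θ/2), cos(θ/2)]]; θ = 0.279, cos(θ/2) ≈ 0.990286, sin(θ/2) ≈ 0.139048.
With a = amp(|0⟩) = 1 and b = amp(|1⟩) = 0:
new amp(|0⟩) = (0.990286)·a + (-0.139048i)·b = 0.9903
new amp(|1⟩) = (-0.139048i)·a + (0.990286)·b = -0.139i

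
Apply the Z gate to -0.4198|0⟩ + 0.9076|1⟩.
-0.4198|0⟩ - 0.9076|1⟩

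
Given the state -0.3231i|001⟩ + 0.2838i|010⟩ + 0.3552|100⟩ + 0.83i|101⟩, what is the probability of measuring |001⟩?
0.1044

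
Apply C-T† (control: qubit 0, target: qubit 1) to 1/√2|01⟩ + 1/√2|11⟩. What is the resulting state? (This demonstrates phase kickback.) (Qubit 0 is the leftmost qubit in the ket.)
1/√2|01⟩ + (1/2 - (1/2)i)|11⟩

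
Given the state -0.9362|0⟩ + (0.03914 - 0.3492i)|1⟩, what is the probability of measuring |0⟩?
0.8765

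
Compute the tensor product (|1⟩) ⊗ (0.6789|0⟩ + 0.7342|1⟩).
0.6789|10⟩ + 0.7342|11⟩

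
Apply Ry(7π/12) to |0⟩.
0.6088|0⟩ + 0.7934|1⟩

Ry(7π/12) = [[cos(θ/2), −sin(θ/2)], [sin(θ/2), cos(θ/2)]]; θ = 7π/12, cos(θ/2) ≈ 0.608761, sin(θ/2) ≈ 0.793353.
With a = amp(|0⟩) = 1 and b = amp(|1⟩) = 0:
new amp(|0⟩) = (0.608761)·a + (-0.793353)·b = 0.6088
new amp(|1⟩) = (0.793353)·a + (0.608761)·b = 0.7934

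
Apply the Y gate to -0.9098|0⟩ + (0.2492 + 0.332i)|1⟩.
(0.332 - 0.2492i)|0⟩ - 0.9098i|1⟩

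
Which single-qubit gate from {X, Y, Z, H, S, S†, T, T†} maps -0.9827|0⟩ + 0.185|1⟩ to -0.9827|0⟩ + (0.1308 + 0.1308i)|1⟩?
T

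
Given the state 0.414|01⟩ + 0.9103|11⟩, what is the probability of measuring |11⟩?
0.8286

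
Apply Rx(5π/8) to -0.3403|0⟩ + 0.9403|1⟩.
(-0.1891 - 0.7818i)|0⟩ + (0.5224 + 0.2829i)|1⟩

Rx(5π/8) = [[cos(θ/2), −i·sin(θ/2)], [−i·sin(θ/2), cos(θ/2)]]; θ = 5π/8, cos(θ/2) ≈ 0.55557, sin(θ/2) ≈ 0.83147.
With a = amp(|0⟩) = -0.3403 and b = amp(|1⟩) = 0.9403:
new amp(|0⟩) = (0.55557)·a + (-0.83147i)·b = (-0.1891 - 0.7818i)
new amp(|1⟩) = (-0.83147i)·a + (0.55557)·b = (0.5224 + 0.2829i)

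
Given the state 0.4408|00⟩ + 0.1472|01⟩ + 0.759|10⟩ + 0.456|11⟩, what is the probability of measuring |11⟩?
0.2079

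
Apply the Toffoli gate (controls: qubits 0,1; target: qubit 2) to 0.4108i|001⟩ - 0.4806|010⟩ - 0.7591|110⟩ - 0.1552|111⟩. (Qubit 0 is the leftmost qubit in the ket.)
0.4108i|001⟩ - 0.4806|010⟩ - 0.1552|110⟩ - 0.7591|111⟩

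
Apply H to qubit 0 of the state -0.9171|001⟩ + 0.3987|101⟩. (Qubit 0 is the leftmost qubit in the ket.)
-0.3666|001⟩ - 0.9304|101⟩

H on qubit 0 mixes each pair of kets that differ only in qubit 0: amplitudes (a, b) of (|…0…⟩, |…1…⟩) become ((a + b)/√2, (a − b)/√2). Kets absent from the input have amplitude 0.
(|001⟩, |101⟩): (a, b) = (-0.9171, 0.3987) → (-0.3666, -0.9304)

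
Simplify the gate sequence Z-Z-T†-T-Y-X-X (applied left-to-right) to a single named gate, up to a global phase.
Y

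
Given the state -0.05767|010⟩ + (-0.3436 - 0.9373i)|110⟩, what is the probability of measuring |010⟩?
0.003326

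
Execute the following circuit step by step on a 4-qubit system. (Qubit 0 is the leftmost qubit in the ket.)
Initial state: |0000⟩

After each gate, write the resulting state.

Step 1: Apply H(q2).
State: 1/√2|0000⟩ + 1/√2|0010⟩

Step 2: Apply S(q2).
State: 1/√2|0000⟩ + (1/√2)i|0010⟩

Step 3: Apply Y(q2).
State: 1/√2|0000⟩ + (1/√2)i|0010⟩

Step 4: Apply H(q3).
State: 1/2|0000⟩ + 1/2|0001⟩ + (1/2)i|0010⟩ + (1/2)i|0011⟩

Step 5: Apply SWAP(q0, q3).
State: 1/2|0000⟩ + (1/2)i|0010⟩ + 1/2|1000⟩ + (1/2)i|1010⟩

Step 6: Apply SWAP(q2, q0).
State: 1/2|0000⟩ + 1/2|0010⟩ + (1/2)i|1000⟩ + (1/2)i|1010⟩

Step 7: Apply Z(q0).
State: 1/2|0000⟩ + 1/2|0010⟩ - (1/2)i|1000⟩ - (1/2)i|1010⟩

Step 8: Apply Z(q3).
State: 1/2|0000⟩ + 1/2|0010⟩ - (1/2)i|1000⟩ - (1/2)i|1010⟩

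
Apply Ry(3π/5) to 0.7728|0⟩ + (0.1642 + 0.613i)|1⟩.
(0.3214 - 0.4959i)|0⟩ + (0.7217 + 0.3603i)|1⟩

Ry(3π/5) = [[cos(θ/2), −sin(θ/2)], [sin(θ/2), cos(θ/2)]]; θ = 3π/5, cos(θ/2) ≈ 0.587785, sin(θ/2) ≈ 0.809017.
With a = amp(|0⟩) = 0.7728 and b = amp(|1⟩) = (0.1642 + 0.613i):
new amp(|0⟩) = (0.587785)·a + (-0.809017)·b = (0.3214 - 0.4959i)
new amp(|1⟩) = (0.809017)·a + (0.587785)·b = (0.7217 + 0.3603i)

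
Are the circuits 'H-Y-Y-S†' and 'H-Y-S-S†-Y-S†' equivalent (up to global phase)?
Yes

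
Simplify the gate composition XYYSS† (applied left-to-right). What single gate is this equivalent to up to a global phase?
X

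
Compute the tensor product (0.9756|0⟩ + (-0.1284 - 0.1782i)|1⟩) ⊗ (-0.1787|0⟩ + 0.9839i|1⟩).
-0.1743|00⟩ + 0.9599i|01⟩ + (0.02295 + 0.03184i)|10⟩ + (0.1753 - 0.1263i)|11⟩

amp(|b₁b₂…⟩) = product of the factor amplitudes for bits b₁, b₂, …; only kets whose every factor amplitude is nonzero survive.
|00⟩: (0.9756)(-0.1787) = -0.1743
|01⟩: (0.9756)(0.9839i) = 0.9599i
|10⟩: (-0.1284 - 0.1782i)(-0.1787) = (0.02295 + 0.03184i)
|11⟩: (-0.1284 - 0.1782i)(0.9839i) = (0.1753 - 0.1263i)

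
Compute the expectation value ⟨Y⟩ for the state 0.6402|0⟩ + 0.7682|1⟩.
0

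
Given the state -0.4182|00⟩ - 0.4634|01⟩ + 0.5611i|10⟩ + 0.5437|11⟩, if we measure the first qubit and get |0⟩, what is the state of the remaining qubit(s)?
-0.67|0⟩ - 0.7424|1⟩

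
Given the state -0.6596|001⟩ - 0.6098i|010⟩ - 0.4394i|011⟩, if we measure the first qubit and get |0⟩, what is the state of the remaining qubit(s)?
-0.6596|01⟩ - 0.6098i|10⟩ - 0.4394i|11⟩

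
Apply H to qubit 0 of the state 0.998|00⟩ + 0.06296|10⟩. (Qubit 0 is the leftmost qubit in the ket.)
0.7502|00⟩ + 0.6612|10⟩

H on qubit 0 mixes each pair of kets that differ only in qubit 0: amplitudes (a, b) of (|…0…⟩, |…1…⟩) become ((a + b)/√2, (a − b)/√2). Kets absent from the input have amplitude 0.
(|00⟩, |10⟩): (a, b) = (0.998, 0.06296) → (0.7502, 0.6612)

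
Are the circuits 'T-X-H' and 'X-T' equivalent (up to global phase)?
No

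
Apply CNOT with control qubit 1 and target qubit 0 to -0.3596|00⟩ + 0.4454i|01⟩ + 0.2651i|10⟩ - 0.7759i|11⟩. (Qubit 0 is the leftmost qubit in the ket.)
-0.3596|00⟩ - 0.7759i|01⟩ + 0.2651i|10⟩ + 0.4454i|11⟩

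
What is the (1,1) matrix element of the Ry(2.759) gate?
0.1901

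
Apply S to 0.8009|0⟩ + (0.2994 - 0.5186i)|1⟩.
0.8009|0⟩ + (0.5186 + 0.2994i)|1⟩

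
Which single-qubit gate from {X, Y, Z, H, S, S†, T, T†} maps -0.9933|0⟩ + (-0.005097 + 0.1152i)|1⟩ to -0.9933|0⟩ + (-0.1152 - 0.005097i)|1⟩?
S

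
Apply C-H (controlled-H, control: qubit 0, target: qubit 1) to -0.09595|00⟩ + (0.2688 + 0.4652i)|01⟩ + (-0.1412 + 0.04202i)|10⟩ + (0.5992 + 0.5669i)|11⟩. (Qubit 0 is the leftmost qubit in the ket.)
-0.09595|00⟩ + (0.2688 + 0.4652i)|01⟩ + (0.3239 + 0.4306i)|10⟩ + (-0.5235 - 0.3711i)|11⟩

C-H leaves the control-|0⟩ kets |00⟩, |01⟩ unchanged and applies H to qubit 1 on the control-|1⟩ pair (|10⟩, |11⟩).
H = [[1/√2, 1/√2], [1/√2, -1/√2]].
With a = amp(|10⟩) = (-0.1412 + 0.04202i) and b = amp(|11⟩) = (0.5992 + 0.5669i):
new amp(|10⟩) = (1/√2)·a + (1/√2)·b = (0.3239 + 0.4306i)
new amp(|11⟩) = (1/√2)·a + (-1/√2)·b = (-0.5235 - 0.3711i)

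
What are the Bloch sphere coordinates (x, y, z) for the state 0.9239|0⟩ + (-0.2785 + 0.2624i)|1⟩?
(-0.5146, 0.4849, 0.7072)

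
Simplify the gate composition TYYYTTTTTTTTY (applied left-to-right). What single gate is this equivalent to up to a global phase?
T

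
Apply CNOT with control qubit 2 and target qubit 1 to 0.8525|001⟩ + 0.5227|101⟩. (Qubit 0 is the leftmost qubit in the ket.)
0.8525|011⟩ + 0.5227|111⟩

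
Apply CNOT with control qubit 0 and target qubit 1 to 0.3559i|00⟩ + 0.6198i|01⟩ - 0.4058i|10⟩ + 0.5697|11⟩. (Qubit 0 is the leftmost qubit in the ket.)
0.3559i|00⟩ + 0.6198i|01⟩ + 0.5697|10⟩ - 0.4058i|11⟩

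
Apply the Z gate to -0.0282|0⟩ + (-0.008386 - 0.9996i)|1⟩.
-0.0282|0⟩ + (0.008386 + 0.9996i)|1⟩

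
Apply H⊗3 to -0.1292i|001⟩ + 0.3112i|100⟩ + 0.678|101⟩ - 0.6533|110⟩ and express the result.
(0.008733 + 0.06435i)|000⟩ + (-0.4707 + 0.1557i)|001⟩ + (0.4707 + 0.06435i)|010⟩ + (-0.008733 + 0.1557i)|011⟩ + (-0.008733 - 0.1557i)|100⟩ + (0.4707 - 0.06435i)|101⟩ + (-0.4707 - 0.1557i)|110⟩ + (0.008733 - 0.06435i)|111⟩

H⊗3 gives amp(|y⟩) = (1/2√2) Σ_x (−1)^(x·y) amp(|x⟩), where x·y is the number of positions in which both x and y have a 1.
|000⟩: (-0.1292i + 0.3112i + 0.678 - 0.6533)/(2√2) = (0.008733 + 0.06435i)
|001⟩: (0.1292i + 0.3112i - 0.678 - 0.6533)/(2√2) = (-0.4707 + 0.1557i)
|010⟩: (-0.1292i + 0.3112i + 0.678 + 0.6533)/(2√2) = (0.4707 + 0.06435i)
|011⟩: (0.1292i + 0.3112i - 0.678 + 0.6533)/(2√2) = (-0.008733 + 0.1557i)
|100⟩: (-0.1292i - 0.3112i - 0.678 + 0.6533)/(2√2) = (-0.008733 - 0.1557i)
|101⟩: (0.1292i - 0.3112i + 0.678 + 0.6533)/(2√2) = (0.4707 - 0.06435i)
|110⟩: (-0.1292i - 0.3112i - 0.678 - 0.6533)/(2√2) = (-0.4707 - 0.1557i)
|111⟩: (0.1292i - 0.3112i + 0.678 - 0.6533)/(2√2) = (0.008733 - 0.06435i)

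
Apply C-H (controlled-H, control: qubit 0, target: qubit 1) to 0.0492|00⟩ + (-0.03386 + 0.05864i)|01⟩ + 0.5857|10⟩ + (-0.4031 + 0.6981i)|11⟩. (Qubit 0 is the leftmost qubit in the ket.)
0.0492|00⟩ + (-0.03386 + 0.05864i)|01⟩ + (0.1291 + 0.4936i)|10⟩ + (0.6992 - 0.4936i)|11⟩

C-H leaves the control-|0⟩ kets |00⟩, |01⟩ unchanged and applies H to qubit 1 on the control-|1⟩ pair (|10⟩, |11⟩).
H = [[1/√2, 1/√2], [1/√2, -1/√2]].
With a = amp(|10⟩) = 0.5857 and b = amp(|11⟩) = (-0.4031 + 0.6981i):
new amp(|10⟩) = (1/√2)·a + (1/√2)·b = (0.1291 + 0.4936i)
new amp(|11⟩) = (1/√2)·a + (-1/√2)·b = (0.6992 - 0.4936i)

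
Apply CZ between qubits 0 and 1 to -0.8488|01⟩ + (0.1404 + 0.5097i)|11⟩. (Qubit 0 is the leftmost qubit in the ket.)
-0.8488|01⟩ + (-0.1404 - 0.5097i)|11⟩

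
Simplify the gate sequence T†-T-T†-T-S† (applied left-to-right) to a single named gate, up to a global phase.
S†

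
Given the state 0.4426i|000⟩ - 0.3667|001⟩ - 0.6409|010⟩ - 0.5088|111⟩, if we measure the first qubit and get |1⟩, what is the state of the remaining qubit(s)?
-|11⟩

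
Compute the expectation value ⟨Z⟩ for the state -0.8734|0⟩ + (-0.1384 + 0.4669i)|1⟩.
0.5257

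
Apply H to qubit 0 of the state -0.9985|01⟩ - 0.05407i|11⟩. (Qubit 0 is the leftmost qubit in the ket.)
(-0.706 - 0.03823i)|01⟩ + (-0.706 + 0.03823i)|11⟩

H on qubit 0 mixes each pair of kets that differ only in qubit 0: amplitudes (a, b) of (|…0…⟩, |…1…⟩) become ((a + b)/√2, (a − b)/√2). Kets absent from the input have amplitude 0.
(|01⟩, |11⟩): (a, b) = (-0.9985, -0.05407i) → ((-0.706 - 0.03823i), (-0.706 + 0.03823i))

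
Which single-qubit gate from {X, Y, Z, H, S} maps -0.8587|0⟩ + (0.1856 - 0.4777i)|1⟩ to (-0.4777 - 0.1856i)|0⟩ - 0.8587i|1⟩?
Y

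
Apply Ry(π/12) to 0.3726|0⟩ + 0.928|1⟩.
0.2483|0⟩ + 0.9687|1⟩

Ry(π/12) = [[cos(θ/2), −sin(θ/2)], [sin(θ/2), cos(θ/2)]]; θ = π/12, cos(θ/2) ≈ 0.991445, sin(θ/2) ≈ 0.130526.
With a = amp(|0⟩) = 0.3726 and b = amp(|1⟩) = 0.928:
new amp(|0⟩) = (0.991445)·a + (-0.130526)·b = 0.2483
new amp(|1⟩) = (0.130526)·a + (0.991445)·b = 0.9687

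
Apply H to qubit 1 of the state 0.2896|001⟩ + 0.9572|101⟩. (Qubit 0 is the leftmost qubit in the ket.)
0.2048|001⟩ + 0.2048|011⟩ + 0.6768|101⟩ + 0.6768|111⟩

H on qubit 1 mixes each pair of kets that differ only in qubit 1: amplitudes (a, b) of (|…0…⟩, |…1…⟩) become ((a + b)/√2, (a − b)/√2). Kets absent from the input have amplitude 0.
(|001⟩, |011⟩): (a, b) = (0.2896, 0) → (0.2048, 0.2048)
(|101⟩, |111⟩): (a, b) = (0.9572, 0) → (0.6768, 0.6768)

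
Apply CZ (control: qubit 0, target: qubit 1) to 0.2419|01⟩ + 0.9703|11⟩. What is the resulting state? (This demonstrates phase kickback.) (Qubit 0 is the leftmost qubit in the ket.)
0.2419|01⟩ - 0.9703|11⟩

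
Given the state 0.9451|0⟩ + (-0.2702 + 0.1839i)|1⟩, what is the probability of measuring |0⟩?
0.8932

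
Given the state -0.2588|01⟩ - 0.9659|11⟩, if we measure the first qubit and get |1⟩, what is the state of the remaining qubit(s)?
-|1⟩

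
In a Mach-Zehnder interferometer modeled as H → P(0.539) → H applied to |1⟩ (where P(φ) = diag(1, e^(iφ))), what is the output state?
(0.07089 - 0.2566i)|0⟩ + (0.9291 + 0.2566i)|1⟩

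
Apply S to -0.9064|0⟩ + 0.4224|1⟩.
-0.9064|0⟩ + 0.4224i|1⟩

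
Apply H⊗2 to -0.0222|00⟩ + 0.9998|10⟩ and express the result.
0.4888|00⟩ + 0.4888|01⟩ - 0.511|10⟩ - 0.511|11⟩

H⊗2 gives amp(|y⟩) = (1/2) Σ_x (−1)^(x·y) amp(|x⟩), where x·y is the number of positions in which both x and y have a 1.
|00⟩: (-0.0222 + 0.9998)/2 = 0.4888
|01⟩: (-0.0222 + 0.9998)/2 = 0.4888
|10⟩: (-0.0222 - 0.9998)/2 = -0.511
|11⟩: (-0.0222 - 0.9998)/2 = -0.511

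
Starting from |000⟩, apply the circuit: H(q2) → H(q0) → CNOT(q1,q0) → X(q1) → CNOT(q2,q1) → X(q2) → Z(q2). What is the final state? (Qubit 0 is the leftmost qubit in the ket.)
1/2|000⟩ - 1/2|011⟩ + 1/2|100⟩ - 1/2|111⟩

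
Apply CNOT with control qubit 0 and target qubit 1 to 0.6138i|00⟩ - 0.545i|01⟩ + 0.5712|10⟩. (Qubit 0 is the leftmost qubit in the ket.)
0.6138i|00⟩ - 0.545i|01⟩ + 0.5712|11⟩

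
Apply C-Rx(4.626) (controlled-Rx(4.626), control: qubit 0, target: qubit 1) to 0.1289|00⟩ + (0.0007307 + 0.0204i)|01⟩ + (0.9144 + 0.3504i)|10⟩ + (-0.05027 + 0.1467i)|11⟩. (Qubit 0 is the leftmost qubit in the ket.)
0.1289|00⟩ + (0.0007307 + 0.0204i)|01⟩ + (-0.5099 - 0.1998i)|10⟩ + (0.2922 - 0.7731i)|11⟩

C-Rx(4.626) leaves the control-|0⟩ kets |00⟩, |01⟩ unchanged and applies Rx(4.626) to qubit 1 on the control-|1⟩ pair (|10⟩, |11⟩).
Rx(4.626) = [[cos(θ/2), −i·sin(θ/2)], [−i·sin(θ/2), cos(θ/2)]]; θ = 4.626, cos(θ/2) ≈ -0.675914, sin(θ/2) ≈ 0.736981.
With a = amp(|10⟩) = (0.9144 + 0.3504i) and b = amp(|11⟩) = (-0.05027 + 0.1467i):
new amp(|10⟩) = (-0.675914)·a + (-0.736981i)·b = (-0.5099 - 0.1998i)
new amp(|11⟩) = (-0.736981i)·a + (-0.675914)·b = (0.2922 - 0.7731i)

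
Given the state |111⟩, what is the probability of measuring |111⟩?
1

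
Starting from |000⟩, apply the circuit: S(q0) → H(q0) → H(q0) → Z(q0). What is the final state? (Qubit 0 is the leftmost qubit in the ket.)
|000⟩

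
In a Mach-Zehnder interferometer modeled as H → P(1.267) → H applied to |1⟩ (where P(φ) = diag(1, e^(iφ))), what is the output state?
(0.3504 - 0.4771i)|0⟩ + (0.6496 + 0.4771i)|1⟩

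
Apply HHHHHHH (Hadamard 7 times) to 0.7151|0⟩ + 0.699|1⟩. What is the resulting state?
0.9999|0⟩ + 0.01138|1⟩

H² = I, so H^7 = H: a single Hadamard. With (a, b) = (0.7151, 0.699), H gives ((a + b)/√2, (a − b)/√2) = (0.9999, 0.01138).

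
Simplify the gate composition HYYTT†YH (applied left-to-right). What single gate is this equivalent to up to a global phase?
Y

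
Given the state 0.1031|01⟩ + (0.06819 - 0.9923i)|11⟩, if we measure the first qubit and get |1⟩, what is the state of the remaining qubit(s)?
(0.06856 - 0.9976i)|1⟩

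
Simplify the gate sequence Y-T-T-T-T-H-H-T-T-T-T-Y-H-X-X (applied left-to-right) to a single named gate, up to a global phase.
H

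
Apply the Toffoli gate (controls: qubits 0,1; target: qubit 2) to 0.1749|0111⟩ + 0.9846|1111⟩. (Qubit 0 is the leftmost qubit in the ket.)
0.1749|0111⟩ + 0.9846|1101⟩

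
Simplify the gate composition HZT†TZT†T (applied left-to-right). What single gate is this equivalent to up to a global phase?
H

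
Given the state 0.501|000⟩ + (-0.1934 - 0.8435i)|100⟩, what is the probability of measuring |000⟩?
0.251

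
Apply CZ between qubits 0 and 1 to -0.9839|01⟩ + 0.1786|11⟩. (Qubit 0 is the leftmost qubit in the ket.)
-0.9839|01⟩ - 0.1786|11⟩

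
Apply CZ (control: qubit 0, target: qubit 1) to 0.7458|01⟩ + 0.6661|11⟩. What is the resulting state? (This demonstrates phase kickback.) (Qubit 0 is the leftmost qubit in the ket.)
0.7458|01⟩ - 0.6661|11⟩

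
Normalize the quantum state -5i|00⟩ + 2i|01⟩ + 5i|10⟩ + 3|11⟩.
-0.6299i|00⟩ + 0.252i|01⟩ + 0.6299i|10⟩ + 1/√7|11⟩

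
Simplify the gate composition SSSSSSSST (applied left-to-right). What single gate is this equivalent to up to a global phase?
T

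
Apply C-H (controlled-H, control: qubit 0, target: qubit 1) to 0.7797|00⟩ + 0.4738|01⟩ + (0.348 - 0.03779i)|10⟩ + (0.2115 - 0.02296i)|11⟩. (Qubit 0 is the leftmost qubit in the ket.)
0.7797|00⟩ + 0.4738|01⟩ + (0.3956 - 0.04296i)|10⟩ + (0.09652 - 0.01049i)|11⟩

C-H leaves the control-|0⟩ kets |00⟩, |01⟩ unchanged and applies H to qubit 1 on the control-|1⟩ pair (|10⟩, |11⟩).
H = [[1/√2, 1/√2], [1/√2, -1/√2]].
With a = amp(|10⟩) = (0.348 - 0.03779i) and b = amp(|11⟩) = (0.2115 - 0.02296i):
new amp(|10⟩) = (1/√2)·a + (1/√2)·b = (0.3956 - 0.04296i)
new amp(|11⟩) = (1/√2)·a + (-1/√2)·b = (0.09652 - 0.01049i)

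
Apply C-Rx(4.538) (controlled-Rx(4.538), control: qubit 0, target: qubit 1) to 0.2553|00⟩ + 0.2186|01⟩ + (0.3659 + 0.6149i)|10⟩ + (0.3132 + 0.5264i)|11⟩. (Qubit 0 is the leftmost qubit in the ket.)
0.2553|00⟩ + 0.2186|01⟩ + (0.168 - 0.6352i)|10⟩ + (0.2697 - 0.6187i)|11⟩

C-Rx(4.538) leaves the control-|0⟩ kets |00⟩, |01⟩ unchanged and applies Rx(4.538) to qubit 1 on the control-|1⟩ pair (|10⟩, |11⟩).
Rx(4.538) = [[cos(θ/2), −i·sin(θ/2)], [−i·sin(θ/2), cos(θ/2)]]; θ = 4.538, cos(θ/2) ≈ -0.642843, sin(θ/2) ≈ 0.765998.
With a = amp(|10⟩) = (0.3659 + 0.6149i) and b = amp(|11⟩) = (0.3132 + 0.5264i):
new amp(|10⟩) = (-0.642843)·a + (-0.765998i)·b = (0.168 - 0.6352i)
new amp(|11⟩) = (-0.765998i)·a + (-0.642843)·b = (0.2697 - 0.6187i)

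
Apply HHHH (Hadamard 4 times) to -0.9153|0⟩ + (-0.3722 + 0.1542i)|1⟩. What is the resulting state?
-0.9153|0⟩ + (-0.3722 + 0.1542i)|1⟩

H² = I, so an even number of Hadamards cancels: H^4 = I and the state is unchanged.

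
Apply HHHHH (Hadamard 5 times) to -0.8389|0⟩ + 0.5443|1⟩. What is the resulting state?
-0.2083|0⟩ - 0.9781|1⟩

H² = I, so H^5 = H: a single Hadamard. With (a, b) = (-0.8389, 0.5443), H gives ((a + b)/√2, (a − b)/√2) = (-0.2083, -0.9781).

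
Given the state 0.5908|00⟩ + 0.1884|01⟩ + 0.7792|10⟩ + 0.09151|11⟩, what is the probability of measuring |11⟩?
0.008374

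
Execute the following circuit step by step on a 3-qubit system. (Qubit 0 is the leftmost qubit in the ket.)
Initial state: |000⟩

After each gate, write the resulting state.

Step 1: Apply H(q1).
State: 1/√2|000⟩ + 1/√2|010⟩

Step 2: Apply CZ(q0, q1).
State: 1/√2|000⟩ + 1/√2|010⟩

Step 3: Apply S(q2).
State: 1/√2|000⟩ + 1/√2|010⟩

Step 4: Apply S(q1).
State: 1/√2|000⟩ + (1/√2)i|010⟩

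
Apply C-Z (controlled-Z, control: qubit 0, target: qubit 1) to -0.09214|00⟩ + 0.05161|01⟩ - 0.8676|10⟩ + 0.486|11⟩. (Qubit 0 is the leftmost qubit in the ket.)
-0.09214|00⟩ + 0.05161|01⟩ - 0.8676|10⟩ - 0.486|11⟩

C-Z leaves the control-|0⟩ kets |00⟩, |01⟩ unchanged and applies Z to qubit 1 on the control-|1⟩ pair (|10⟩, |11⟩).
Z = [[1, 0], [0, -1]].
With a = amp(|10⟩) = -0.8676 and b = amp(|11⟩) = 0.486:
new amp(|10⟩) = (1)·a = -0.8676
new amp(|11⟩) = (-1)·b = -0.486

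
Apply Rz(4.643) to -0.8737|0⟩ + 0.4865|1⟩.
(0.596 + 0.6389i)|0⟩ + (-0.3319 + 0.3557i)|1⟩

Rz(4.643) = [[e^(−iθ/2), 0], [0, e^(iθ/2)]] with e^(±iθ/2) = cos(θ/2) ± i·sin(θ/2); θ = 4.643, cos(θ/2) ≈ -0.682153, sin(θ/2) ≈ 0.731209.
With a = amp(|0⟩) = -0.8737 and b = amp(|1⟩) = 0.4865:
new amp(|0⟩) = (-0.682153 - 0.731209i)·a = (0.596 + 0.6389i)
new amp(|1⟩) = (-0.682153 + 0.731209i)·b = (-0.3319 + 0.3557i)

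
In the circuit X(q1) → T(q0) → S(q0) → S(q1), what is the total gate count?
4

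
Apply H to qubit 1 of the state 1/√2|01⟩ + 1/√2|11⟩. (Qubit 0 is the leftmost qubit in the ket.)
1/2|00⟩ - 1/2|01⟩ + 1/2|10⟩ - 1/2|11⟩

H on qubit 1 mixes each pair of kets that differ only in qubit 1: amplitudes (a, b) of (|…0…⟩, |…1…⟩) become ((a + b)/√2, (a − b)/√2). Kets absent from the input have amplitude 0.
(|00⟩, |01⟩): (a, b) = (0, 1/√2) → (1/2, -1/2)
(|10⟩, |11⟩): (a, b) = (0, 1/√2) → (1/2, -1/2)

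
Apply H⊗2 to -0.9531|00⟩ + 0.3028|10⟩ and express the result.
-0.3252|00⟩ - 0.3252|01⟩ - 0.628|10⟩ - 0.628|11⟩

H⊗2 gives amp(|y⟩) = (1/2) Σ_x (−1)^(x·y) amp(|x⟩), where x·y is the number of positions in which both x and y have a 1.
|00⟩: (-0.9531 + 0.3028)/2 = -0.3252
|01⟩: (-0.9531 + 0.3028)/2 = -0.3252
|10⟩: (-0.9531 - 0.3028)/2 = -0.628
|11⟩: (-0.9531 - 0.3028)/2 = -0.628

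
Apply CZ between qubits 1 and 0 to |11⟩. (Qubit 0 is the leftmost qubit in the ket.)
-|11⟩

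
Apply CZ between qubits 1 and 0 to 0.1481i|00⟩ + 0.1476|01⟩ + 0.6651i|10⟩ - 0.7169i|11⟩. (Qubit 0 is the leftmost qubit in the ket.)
0.1481i|00⟩ + 0.1476|01⟩ + 0.6651i|10⟩ + 0.7169i|11⟩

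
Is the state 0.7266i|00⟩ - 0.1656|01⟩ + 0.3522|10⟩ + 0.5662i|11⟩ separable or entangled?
Entangled

Writing the state as a|00⟩ + b|01⟩ + c|10⟩ + d|11⟩, it is a product state iff ad − bc = 0.
Here (a, b, c, d) = (0.7266i, -0.1656, 0.3522, 0.5662i): ad − bc = (0.7266i)(0.5662i) − (-0.1656)(0.3522) = -0.3531 ≠ 0, so the state is entangled.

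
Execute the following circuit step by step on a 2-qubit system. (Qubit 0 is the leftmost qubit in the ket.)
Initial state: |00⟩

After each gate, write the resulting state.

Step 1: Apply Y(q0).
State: i|10⟩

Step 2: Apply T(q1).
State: i|10⟩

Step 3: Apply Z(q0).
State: -i|10⟩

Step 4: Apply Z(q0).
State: i|10⟩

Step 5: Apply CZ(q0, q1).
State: i|10⟩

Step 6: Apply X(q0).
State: i|00⟩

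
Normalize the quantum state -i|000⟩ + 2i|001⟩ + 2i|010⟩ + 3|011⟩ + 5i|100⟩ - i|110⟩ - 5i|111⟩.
-0.1204i|000⟩ + 0.2408i|001⟩ + 0.2408i|010⟩ + 0.3612|011⟩ + 0.6019i|100⟩ - 0.1204i|110⟩ - 0.6019i|111⟩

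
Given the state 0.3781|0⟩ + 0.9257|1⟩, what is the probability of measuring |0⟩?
0.143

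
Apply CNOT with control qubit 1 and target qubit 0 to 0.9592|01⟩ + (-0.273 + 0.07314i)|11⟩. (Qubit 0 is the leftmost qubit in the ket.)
(-0.273 + 0.07314i)|01⟩ + 0.9592|11⟩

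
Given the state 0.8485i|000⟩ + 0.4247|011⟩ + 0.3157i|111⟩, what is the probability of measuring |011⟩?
0.1804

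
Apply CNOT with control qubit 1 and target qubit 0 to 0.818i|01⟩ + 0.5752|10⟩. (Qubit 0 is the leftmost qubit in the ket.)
0.5752|10⟩ + 0.818i|11⟩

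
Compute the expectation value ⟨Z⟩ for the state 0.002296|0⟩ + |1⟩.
-1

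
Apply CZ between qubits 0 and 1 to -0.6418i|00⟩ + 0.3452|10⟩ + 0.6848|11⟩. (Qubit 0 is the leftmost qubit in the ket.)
-0.6418i|00⟩ + 0.3452|10⟩ - 0.6848|11⟩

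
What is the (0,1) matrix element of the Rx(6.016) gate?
-0.1332i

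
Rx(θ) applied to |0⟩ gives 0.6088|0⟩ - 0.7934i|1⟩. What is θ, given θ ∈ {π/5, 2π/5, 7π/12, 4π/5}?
7π/12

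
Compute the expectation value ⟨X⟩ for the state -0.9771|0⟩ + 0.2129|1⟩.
-0.416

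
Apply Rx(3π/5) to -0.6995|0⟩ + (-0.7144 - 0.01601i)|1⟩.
(-0.4241 + 0.578i)|0⟩ + (-0.4199 + 0.5565i)|1⟩

Rx(3π/5) = [[cos(θ/2), −i·sin(θ/2)], [−i·sin(θ/2), cos(θ/2)]]; θ = 3π/5, cos(θ/2) ≈ 0.587785, sin(θ/2) ≈ 0.809017.
With a = amp(|0⟩) = -0.6995 and b = amp(|1⟩) = (-0.7144 - 0.01601i):
new amp(|0⟩) = (0.587785)·a + (-0.809017i)·b = (-0.4241 + 0.578i)
new amp(|1⟩) = (-0.809017i)·a + (0.587785)·b = (-0.4199 + 0.5565i)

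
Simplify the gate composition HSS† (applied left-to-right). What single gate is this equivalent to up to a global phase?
H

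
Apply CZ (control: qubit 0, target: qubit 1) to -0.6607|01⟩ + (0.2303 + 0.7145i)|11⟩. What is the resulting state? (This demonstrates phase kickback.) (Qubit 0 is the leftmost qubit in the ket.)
-0.6607|01⟩ + (-0.2303 - 0.7145i)|11⟩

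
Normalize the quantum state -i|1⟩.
-i|1⟩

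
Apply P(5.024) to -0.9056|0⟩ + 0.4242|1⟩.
-0.9056|0⟩ + (0.1301 - 0.4038i)|1⟩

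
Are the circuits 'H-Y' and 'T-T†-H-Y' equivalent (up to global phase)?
Yes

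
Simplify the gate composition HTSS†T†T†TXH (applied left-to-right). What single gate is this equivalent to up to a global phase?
Z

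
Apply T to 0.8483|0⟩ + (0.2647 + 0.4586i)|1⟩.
0.8483|0⟩ + (-0.1371 + 0.5115i)|1⟩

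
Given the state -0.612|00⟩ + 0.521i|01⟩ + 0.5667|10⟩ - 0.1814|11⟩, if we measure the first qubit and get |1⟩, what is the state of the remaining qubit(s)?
0.9524|0⟩ - 0.3049|1⟩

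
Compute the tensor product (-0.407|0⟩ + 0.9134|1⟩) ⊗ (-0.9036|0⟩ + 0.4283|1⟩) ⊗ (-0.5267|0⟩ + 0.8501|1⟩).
-0.1937|000⟩ + 0.3126|001⟩ + 0.09181|010⟩ - 0.1482|011⟩ + 0.4347|100⟩ - 0.7016|101⟩ - 0.206|110⟩ + 0.3326|111⟩

amp(|b₁b₂…⟩) = product of the factor amplitudes for bits b₁, b₂, …; only kets whose every factor amplitude is nonzero survive.
|000⟩: (-0.407)(-0.9036)(-0.5267) = -0.1937
|001⟩: (-0.407)(-0.9036)(0.8501) = 0.3126
|010⟩: (-0.407)(0.4283)(-0.5267) = 0.09181
|011⟩: (-0.407)(0.4283)(0.8501) = -0.1482
|100⟩: (0.9134)(-0.9036)(-0.5267) = 0.4347
|101⟩: (0.9134)(-0.9036)(0.8501) = -0.7016
|110⟩: (0.9134)(0.4283)(-0.5267) = -0.206
|111⟩: (0.9134)(0.4283)(0.8501) = 0.3326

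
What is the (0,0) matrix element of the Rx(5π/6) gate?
0.2588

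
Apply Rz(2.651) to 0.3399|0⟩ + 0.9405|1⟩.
(0.08254 - 0.3297i)|0⟩ + (0.2284 + 0.9123i)|1⟩

Rz(2.651) = [[e^(−iθ/2), 0], [0, e^(iθ/2)]] with e^(±iθ/2) = cos(θ/2) ± i·sin(θ/2); θ = 2.651, cos(θ/2) ≈ 0.242844, sin(θ/2) ≈ 0.970065.
With a = amp(|0⟩) = 0.3399 and b = amp(|1⟩) = 0.9405:
new amp(|0⟩) = (0.242844 - 0.970065i)·a = (0.08254 - 0.3297i)
new amp(|1⟩) = (0.242844 + 0.970065i)·b = (0.2284 + 0.9123i)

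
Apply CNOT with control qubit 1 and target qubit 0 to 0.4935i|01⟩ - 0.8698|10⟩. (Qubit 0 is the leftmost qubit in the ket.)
-0.8698|10⟩ + 0.4935i|11⟩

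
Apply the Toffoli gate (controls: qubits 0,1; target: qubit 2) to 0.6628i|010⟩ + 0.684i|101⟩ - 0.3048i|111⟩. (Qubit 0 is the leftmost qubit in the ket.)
0.6628i|010⟩ + 0.684i|101⟩ - 0.3048i|110⟩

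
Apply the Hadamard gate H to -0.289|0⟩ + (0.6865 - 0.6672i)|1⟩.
(0.2811 - 0.4718i)|0⟩ + (-0.6898 + 0.4718i)|1⟩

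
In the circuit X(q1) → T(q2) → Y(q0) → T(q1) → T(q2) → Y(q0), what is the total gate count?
6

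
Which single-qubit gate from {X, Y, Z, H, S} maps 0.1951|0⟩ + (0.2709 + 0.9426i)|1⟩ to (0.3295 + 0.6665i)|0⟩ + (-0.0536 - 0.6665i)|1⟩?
H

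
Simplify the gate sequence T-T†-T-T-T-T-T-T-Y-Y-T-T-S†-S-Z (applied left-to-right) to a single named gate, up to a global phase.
Z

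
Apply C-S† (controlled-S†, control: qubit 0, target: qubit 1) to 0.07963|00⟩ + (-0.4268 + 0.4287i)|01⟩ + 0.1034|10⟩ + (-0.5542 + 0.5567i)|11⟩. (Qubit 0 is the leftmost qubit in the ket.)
0.07963|00⟩ + (-0.4268 + 0.4287i)|01⟩ + 0.1034|10⟩ + (0.5567 + 0.5542i)|11⟩

C-S† leaves the control-|0⟩ kets |00⟩, |01⟩ unchanged and applies S† to qubit 1 on the control-|1⟩ pair (|10⟩, |11⟩).
S† = [[1, 0], [0, -i]].
With a = amp(|10⟩) = 0.1034 and b = amp(|11⟩) = (-0.5542 + 0.5567i):
new amp(|10⟩) = (1)·a = 0.1034
new amp(|11⟩) = (-i)·b = (0.5567 + 0.5542i)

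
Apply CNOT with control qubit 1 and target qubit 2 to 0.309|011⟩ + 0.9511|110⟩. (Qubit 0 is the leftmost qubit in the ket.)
0.309|010⟩ + 0.9511|111⟩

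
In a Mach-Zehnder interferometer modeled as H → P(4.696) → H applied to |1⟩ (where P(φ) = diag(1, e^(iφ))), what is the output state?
(0.5082 + 0.4999i)|0⟩ + (0.4918 - 0.4999i)|1⟩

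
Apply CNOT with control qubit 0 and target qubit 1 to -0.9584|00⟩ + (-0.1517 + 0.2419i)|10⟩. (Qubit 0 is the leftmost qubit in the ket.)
-0.9584|00⟩ + (-0.1517 + 0.2419i)|11⟩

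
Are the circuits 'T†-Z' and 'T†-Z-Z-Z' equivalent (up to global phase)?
Yes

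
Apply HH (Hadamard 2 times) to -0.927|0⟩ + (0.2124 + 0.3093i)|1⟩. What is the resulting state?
-0.927|0⟩ + (0.2124 + 0.3093i)|1⟩

H² = I, so an even number of Hadamards cancels: H^2 = I and the state is unchanged.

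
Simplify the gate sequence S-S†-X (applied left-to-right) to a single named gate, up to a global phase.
X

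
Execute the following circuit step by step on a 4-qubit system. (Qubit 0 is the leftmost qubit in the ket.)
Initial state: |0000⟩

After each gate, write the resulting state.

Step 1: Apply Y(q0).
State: i|1000⟩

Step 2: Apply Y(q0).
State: |0000⟩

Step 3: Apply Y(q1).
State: i|0100⟩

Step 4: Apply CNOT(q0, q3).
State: i|0100⟩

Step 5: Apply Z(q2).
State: i|0100⟩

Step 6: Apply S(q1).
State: -|0100⟩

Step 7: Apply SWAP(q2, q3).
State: -|0100⟩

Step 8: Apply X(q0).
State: -|1100⟩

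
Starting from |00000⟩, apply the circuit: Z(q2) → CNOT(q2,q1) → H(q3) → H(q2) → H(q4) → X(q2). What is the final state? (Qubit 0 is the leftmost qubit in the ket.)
1/√8|00000⟩ + 1/√8|00001⟩ + 1/√8|00010⟩ + 1/√8|00011⟩ + 1/√8|00100⟩ + 1/√8|00101⟩ + 1/√8|00110⟩ + 1/√8|00111⟩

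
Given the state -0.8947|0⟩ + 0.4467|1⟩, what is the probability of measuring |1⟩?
0.1995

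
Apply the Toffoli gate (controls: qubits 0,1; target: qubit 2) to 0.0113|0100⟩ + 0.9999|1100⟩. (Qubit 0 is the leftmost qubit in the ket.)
0.0113|0100⟩ + 0.9999|1110⟩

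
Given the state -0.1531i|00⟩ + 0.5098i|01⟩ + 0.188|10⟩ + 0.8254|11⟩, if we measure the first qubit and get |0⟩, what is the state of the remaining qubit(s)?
-0.2876i|0⟩ + 0.9577i|1⟩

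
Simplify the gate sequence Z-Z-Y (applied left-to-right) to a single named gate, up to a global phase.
Y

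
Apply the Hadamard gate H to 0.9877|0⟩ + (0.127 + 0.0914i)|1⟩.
(0.7882 + 0.06463i)|0⟩ + (0.6086 - 0.06463i)|1⟩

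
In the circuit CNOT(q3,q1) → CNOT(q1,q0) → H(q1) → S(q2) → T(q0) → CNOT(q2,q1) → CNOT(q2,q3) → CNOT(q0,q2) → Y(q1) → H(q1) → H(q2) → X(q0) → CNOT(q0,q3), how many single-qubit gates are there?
7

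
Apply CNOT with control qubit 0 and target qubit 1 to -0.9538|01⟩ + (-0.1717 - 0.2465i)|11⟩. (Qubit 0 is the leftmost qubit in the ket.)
-0.9538|01⟩ + (-0.1717 - 0.2465i)|10⟩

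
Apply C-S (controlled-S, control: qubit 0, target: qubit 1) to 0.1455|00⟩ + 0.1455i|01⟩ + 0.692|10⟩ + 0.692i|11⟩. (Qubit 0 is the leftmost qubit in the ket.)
0.1455|00⟩ + 0.1455i|01⟩ + 0.692|10⟩ - 0.692|11⟩

C-S leaves the control-|0⟩ kets |00⟩, |01⟩ unchanged and applies S to qubit 1 on the control-|1⟩ pair (|10⟩, |11⟩).
S = [[1, 0], [0, i]].
With a = amp(|10⟩) = 0.692 and b = amp(|11⟩) = 0.692i:
new amp(|10⟩) = (1)·a = 0.692
new amp(|11⟩) = (i)·b = -0.692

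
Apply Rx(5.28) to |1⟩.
-0.4808i|0⟩ - 0.8768|1⟩

Rx(5.28) = [[cos(θ/2), −i·sin(θ/2)], [−i·sin(θ/2), cos(θ/2)]]; θ = 5.28, cos(θ/2) ≈ -0.876818, sin(θ/2) ≈ 0.480823.
With a = amp(|0⟩) = 0 and b = amp(|1⟩) = 1:
new amp(|0⟩) = (-0.876818)·a + (-0.480823i)·b = -0.4808i
new amp(|1⟩) = (-0.480823i)·a + (-0.876818)·b = -0.8768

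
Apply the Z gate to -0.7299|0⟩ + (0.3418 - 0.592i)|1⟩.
-0.7299|0⟩ + (-0.3418 + 0.592i)|1⟩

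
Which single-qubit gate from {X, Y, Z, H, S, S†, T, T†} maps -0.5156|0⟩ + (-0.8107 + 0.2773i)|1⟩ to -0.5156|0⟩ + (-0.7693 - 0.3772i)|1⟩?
T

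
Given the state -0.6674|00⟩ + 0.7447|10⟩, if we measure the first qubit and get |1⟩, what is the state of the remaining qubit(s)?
|0⟩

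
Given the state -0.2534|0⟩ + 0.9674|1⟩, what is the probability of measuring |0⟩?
0.06421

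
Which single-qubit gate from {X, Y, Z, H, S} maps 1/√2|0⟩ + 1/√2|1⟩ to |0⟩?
H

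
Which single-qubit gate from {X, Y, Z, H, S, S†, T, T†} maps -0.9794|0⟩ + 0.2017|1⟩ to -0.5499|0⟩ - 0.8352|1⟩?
H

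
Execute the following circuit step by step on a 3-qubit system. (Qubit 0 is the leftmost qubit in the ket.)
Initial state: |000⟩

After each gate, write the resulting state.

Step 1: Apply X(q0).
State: |100⟩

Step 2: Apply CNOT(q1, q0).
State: |100⟩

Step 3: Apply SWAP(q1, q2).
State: |100⟩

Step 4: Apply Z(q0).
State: -|100⟩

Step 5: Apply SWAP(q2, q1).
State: -|100⟩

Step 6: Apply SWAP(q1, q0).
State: -|010⟩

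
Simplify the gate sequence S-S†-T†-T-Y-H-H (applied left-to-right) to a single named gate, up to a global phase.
Y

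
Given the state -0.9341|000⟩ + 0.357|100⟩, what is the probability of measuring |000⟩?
0.8725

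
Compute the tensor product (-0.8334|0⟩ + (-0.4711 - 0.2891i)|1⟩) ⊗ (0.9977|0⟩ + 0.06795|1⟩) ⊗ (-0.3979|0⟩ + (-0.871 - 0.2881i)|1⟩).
0.3308|000⟩ + (0.7242 + 0.2396i)|001⟩ + 0.02253|010⟩ + (0.04932 + 0.01631i)|011⟩ + (0.187 + 0.1148i)|100⟩ + (0.3263 + 0.3866i)|101⟩ + (0.01274 + 0.007816i)|110⟩ + (0.02222 + 0.02633i)|111⟩

amp(|b₁b₂…⟩) = product of the factor amplitudes for bits b₁, b₂, …; only kets whose every factor amplitude is nonzero survive.
|000⟩: (-0.8334)(0.9977)(-0.3979) = 0.3308
|001⟩: (-0.8334)(0.9977)(-0.871 - 0.2881i) = (0.7242 + 0.2396i)
|010⟩: (-0.8334)(0.06795)(-0.3979) = 0.02253
|011⟩: (-0.8334)(0.06795)(-0.871 - 0.2881i) = (0.04932 + 0.01631i)
|100⟩: (-0.4711 - 0.2891i)(0.9977)(-0.3979) = (0.187 + 0.1148i)
|101⟩: (-0.4711 - 0.2891i)(0.9977)(-0.871 - 0.2881i) = (0.3263 + 0.3866i)
|110⟩: (-0.4711 - 0.2891i)(0.06795)(-0.3979) = (0.01274 + 0.007816i)
|111⟩: (-0.4711 - 0.2891i)(0.06795)(-0.871 - 0.2881i) = (0.02222 + 0.02633i)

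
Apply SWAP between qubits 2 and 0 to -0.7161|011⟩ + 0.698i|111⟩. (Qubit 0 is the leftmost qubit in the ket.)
-0.7161|110⟩ + 0.698i|111⟩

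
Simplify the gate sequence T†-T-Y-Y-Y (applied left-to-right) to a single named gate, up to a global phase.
Y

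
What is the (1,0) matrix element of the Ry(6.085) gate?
0.09893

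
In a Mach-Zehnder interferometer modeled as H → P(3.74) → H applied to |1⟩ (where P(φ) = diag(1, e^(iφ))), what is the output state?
(0.9131 + 0.2817i)|0⟩ + (0.08688 - 0.2817i)|1⟩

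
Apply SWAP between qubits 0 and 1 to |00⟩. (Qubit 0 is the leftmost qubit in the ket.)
|00⟩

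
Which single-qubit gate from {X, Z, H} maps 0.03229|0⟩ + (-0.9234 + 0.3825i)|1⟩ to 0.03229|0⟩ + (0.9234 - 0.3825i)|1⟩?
Z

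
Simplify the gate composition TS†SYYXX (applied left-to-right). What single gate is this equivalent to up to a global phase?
T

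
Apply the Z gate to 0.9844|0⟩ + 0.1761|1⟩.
0.9844|0⟩ - 0.1761|1⟩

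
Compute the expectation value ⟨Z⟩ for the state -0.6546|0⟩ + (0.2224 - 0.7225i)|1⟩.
-0.143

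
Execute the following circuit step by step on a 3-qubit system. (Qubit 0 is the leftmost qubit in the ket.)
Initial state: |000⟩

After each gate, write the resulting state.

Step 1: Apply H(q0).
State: 1/√2|000⟩ + 1/√2|100⟩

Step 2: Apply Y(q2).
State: (1/√2)i|001⟩ + (1/√2)i|101⟩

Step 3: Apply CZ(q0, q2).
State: (1/√2)i|001⟩ - (1/√2)i|101⟩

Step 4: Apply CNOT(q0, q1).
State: (1/√2)i|001⟩ - (1/√2)i|111⟩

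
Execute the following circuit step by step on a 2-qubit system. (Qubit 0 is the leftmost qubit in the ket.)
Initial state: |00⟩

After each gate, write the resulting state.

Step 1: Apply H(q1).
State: 1/√2|00⟩ + 1/√2|01⟩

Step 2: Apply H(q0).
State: 1/2|00⟩ + 1/2|01⟩ + 1/2|10⟩ + 1/2|11⟩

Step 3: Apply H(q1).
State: 1/√2|00⟩ + 1/√2|10⟩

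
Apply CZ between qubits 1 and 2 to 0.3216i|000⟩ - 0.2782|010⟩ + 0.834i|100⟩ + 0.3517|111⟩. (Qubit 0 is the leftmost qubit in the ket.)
0.3216i|000⟩ - 0.2782|010⟩ + 0.834i|100⟩ - 0.3517|111⟩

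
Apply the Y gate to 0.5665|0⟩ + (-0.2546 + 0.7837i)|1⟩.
(0.7837 + 0.2546i)|0⟩ + 0.5665i|1⟩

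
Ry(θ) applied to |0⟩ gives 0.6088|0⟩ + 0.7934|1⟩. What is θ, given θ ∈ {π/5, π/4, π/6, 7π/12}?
7π/12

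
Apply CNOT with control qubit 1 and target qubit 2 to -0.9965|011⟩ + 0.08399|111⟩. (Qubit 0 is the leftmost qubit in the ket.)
-0.9965|010⟩ + 0.08399|110⟩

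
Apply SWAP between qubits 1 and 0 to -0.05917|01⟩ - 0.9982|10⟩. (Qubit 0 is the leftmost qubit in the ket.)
-0.9982|01⟩ - 0.05917|10⟩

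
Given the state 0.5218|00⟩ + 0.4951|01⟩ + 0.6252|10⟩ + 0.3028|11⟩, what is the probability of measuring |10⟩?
0.3909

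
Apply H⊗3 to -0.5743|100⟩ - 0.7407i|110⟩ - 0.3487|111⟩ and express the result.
(-0.3263 - 0.2619i)|000⟩ + (-0.07976 - 0.2619i)|001⟩ + (-0.07976 + 0.2619i)|010⟩ + (-0.3263 + 0.2619i)|011⟩ + (0.3263 + 0.2619i)|100⟩ + (0.07976 + 0.2619i)|101⟩ + (0.07976 - 0.2619i)|110⟩ + (0.3263 - 0.2619i)|111⟩

H⊗3 gives amp(|y⟩) = (1/2√2) Σ_x (−1)^(x·y) amp(|x⟩), where x·y is the number of positions in which both x and y have a 1.
|000⟩: (-0.5743 - 0.7407i - 0.3487)/(2√2) = (-0.3263 - 0.2619i)
|001⟩: (-0.5743 - 0.7407i + 0.3487)/(2√2) = (-0.07976 - 0.2619i)
|010⟩: (-0.5743 + 0.7407i + 0.3487)/(2√2) = (-0.07976 + 0.2619i)
|011⟩: (-0.5743 + 0.7407i - 0.3487)/(2√2) = (-0.3263 + 0.2619i)
|100⟩: (0.5743 + 0.7407i + 0.3487)/(2√2) = (0.3263 + 0.2619i)
|101⟩: (0.5743 + 0.7407i - 0.3487)/(2√2) = (0.07976 + 0.2619i)
|110⟩: (0.5743 - 0.7407i - 0.3487)/(2√2) = (0.07976 - 0.2619i)
|111⟩: (0.5743 - 0.7407i + 0.3487)/(2√2) = (0.3263 - 0.2619i)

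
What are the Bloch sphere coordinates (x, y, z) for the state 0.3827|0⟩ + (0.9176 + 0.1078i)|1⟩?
(0.7023, 0.08251, -0.7072)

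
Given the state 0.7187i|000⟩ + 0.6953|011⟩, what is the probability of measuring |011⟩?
0.4834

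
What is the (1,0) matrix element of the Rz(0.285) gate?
0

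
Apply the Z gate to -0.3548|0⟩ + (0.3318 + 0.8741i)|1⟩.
-0.3548|0⟩ + (-0.3318 - 0.8741i)|1⟩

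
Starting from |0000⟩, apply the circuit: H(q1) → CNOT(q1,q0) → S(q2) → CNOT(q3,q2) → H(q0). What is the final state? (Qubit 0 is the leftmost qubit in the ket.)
1/2|0000⟩ + 1/2|0100⟩ + 1/2|1000⟩ - 1/2|1100⟩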